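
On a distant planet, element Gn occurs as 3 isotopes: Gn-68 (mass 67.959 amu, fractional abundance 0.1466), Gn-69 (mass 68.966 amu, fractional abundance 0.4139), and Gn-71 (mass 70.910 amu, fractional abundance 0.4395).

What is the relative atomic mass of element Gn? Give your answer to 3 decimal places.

Average mass = Σ (abundance × isotope mass) = 0.1466 × 67.959 + 0.4139 × 68.966 + 0.4395 × 70.910
= 9.9628 + 28.5450 + 31.1649 = 69.6727 amu

69.673 amu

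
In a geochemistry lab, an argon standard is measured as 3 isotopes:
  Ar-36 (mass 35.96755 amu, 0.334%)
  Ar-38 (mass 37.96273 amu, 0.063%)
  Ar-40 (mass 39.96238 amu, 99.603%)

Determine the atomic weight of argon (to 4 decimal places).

Average mass = Σ (abundance × isotope mass) = 0.00334 × 35.96755 + 0.00063 × 37.96273 + 0.99603 × 39.96238
= 0.120132 + 0.023917 + 39.803729 = 39.947778 amu

39.9478 amu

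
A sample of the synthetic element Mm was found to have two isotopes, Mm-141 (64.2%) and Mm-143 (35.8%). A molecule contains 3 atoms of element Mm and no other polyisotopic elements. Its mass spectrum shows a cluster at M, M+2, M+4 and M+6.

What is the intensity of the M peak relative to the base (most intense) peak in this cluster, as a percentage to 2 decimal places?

Binomial terms of (0.642 + 0.358)^3: M 0.2646, M+2 0.4427, M+4 0.2468, M+6 0.0459 → M+2 is the base peak.
P(M+2) = C(3,1) × 0.642^2 × 0.358^1 = 3 × 0.412164 × 0.3580 = 0.442664 (base)
P(M) = C(3,0) × 0.642^3 × 0.358^0 = 1 × 0.26460929 × 1.0000 = 0.264609
Relative intensity = 0.264609 / 0.442664 × 100 = 59.78

59.78%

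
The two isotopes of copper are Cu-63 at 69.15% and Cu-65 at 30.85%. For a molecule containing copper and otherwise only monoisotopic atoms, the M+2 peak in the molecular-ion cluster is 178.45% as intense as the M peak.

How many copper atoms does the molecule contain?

For n independent Cu atoms, I(M+2)/I(M) = n · (abundance Cu-65) / (abundance Cu-63) = n · 0.3085/0.6915.
n = 1.7845 × 0.6915/0.3085 = 4.00 ≈ 4

4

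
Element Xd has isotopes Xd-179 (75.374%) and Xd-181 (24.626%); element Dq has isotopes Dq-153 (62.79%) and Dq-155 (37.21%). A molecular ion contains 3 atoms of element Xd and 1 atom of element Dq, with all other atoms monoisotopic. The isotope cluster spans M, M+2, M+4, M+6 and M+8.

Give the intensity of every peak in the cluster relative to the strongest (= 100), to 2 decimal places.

Element Xd pattern (n=3): 0.42821777 : 0.41971864 : 0.1371294 : 0.01493419
Element Dq pattern (n=1): 0.6279 : 0.3721
Convolve the two distributions (both contribute in 2-u steps):
  M: 0.42821777×0.6279 = 0.268878
  M+2: 0.42821777×0.3721 + 0.41971864×0.6279 = 0.422881
  M+4: 0.41971864×0.3721 + 0.1371294×0.6279 = 0.242281
  M+6: 0.1371294×0.3721 + 0.01493419×0.6279 = 0.060403
  M+8: 0.01493419×0.3721 = 0.005557
Scale to base peak (0.422881) = 100: 63.58 : 100.00 : 57.29 : 14.28 : 1.31

63.58 : 100.00 : 57.29 : 14.28 : 1.31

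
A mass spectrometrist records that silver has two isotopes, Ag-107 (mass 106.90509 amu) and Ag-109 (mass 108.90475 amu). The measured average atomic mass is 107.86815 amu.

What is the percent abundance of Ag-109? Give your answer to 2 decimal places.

48.16%

Writing the weighted mean with unknown fraction x of Ag-107:
106.90509·x + 108.90475·(1 − x) = 107.86815
(106.90509 − 108.90475)·x = 107.86815 − 108.90475
x = -1.03660 / -1.99966 = 0.51839 → 51.84% Ag-107, 48.16% Ag-109.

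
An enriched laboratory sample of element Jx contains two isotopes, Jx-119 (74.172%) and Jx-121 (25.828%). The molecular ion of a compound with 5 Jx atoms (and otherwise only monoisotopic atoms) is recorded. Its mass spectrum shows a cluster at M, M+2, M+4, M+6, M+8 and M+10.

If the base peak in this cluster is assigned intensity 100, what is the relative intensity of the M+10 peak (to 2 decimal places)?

0.29

Binomial terms of (0.74172 + 0.25828)^5: M 0.2245, M+2 0.3909, M+4 0.2722, M+6 0.0948, M+8 0.0165, M+10 0.0011 → M+2 is the base peak.
P(M+2) = C(5,1) × 0.74172^4 × 0.25828^1 = 5 × 0.30266344 × 0.25828 = 0.390860 (base)
P(M+10) = C(5,5) × 0.74172^0 × 0.25828^5 = 1 × 1.0000 × 0.00114935 = 0.001149
Relative intensity = 0.001149 / 0.390860 × 100 = 0.29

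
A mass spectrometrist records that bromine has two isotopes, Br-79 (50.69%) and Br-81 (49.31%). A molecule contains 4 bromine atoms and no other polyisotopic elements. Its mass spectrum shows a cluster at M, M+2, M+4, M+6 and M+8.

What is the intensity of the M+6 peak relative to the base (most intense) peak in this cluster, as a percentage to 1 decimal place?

(0.5069 + 0.4931)^4 gives M 0.0660, M+2 0.2569, M+4 0.3749, M+6 0.2431, M+8 0.0591; the largest is M+4.
P(M+4) = C(4,2) × 0.5069^2 × 0.4931^2 = 6 × 0.25694761 × 0.24314761 = 0.374857 (base)
P(M+6) = C(4,3) × 0.5069^1 × 0.4931^3 = 4 × 0.5069 × 0.11989609 = 0.243101
Relative intensity = 0.243101 / 0.374857 × 100 = 64.9

64.9%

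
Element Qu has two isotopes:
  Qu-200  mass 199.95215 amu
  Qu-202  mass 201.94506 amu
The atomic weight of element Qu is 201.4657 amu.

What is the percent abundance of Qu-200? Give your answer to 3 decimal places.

Writing the weighted mean with unknown fraction x of Qu-200:
199.95215·x + 201.94506·(1 − x) = 201.4657
(199.95215 − 201.94506)·x = 201.4657 − 201.94506
x = -0.47936 / -1.99291 = 0.24053 → 24.053% Qu-200, 75.947% Qu-202.

24.053%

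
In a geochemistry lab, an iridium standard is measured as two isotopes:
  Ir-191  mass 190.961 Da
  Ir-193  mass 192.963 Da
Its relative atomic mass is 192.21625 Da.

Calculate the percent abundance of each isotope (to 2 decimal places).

Ir-191: 37.30%, Ir-193: 62.70%

With x = fraction of Ir-191 (so Ir-193 is 1 − x):
190.961·x + 192.963·(1 − x) = 192.21625
(190.961 − 192.963)·x = 192.21625 − 192.963
x = -0.74675 / -2.002 = 0.37300 → 37.30% Ir-191, 62.70% Ir-193.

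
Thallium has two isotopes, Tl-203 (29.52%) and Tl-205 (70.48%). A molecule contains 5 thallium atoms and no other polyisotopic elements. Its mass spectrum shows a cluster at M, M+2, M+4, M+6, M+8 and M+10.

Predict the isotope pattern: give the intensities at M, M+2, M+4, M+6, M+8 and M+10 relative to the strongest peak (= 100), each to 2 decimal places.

Expanding (0.2952 + 0.7048)^5:
P(M) = 0.2952^5 = 0.002242
P(M+2) = 5 × 0.2952^4 × 0.7048^1 = 0.026761
P(M+4) = 10 × 0.2952^3 × 0.7048^2 = 0.127785
P(M+6) = 10 × 0.2952^2 × 0.7048^3 = 0.305092
P(M+8) = 5 × 0.2952^1 × 0.7048^4 = 0.364208
P(M+10) = 0.7048^5 = 0.173912
The M+8 peak is largest (0.364208); scaling to 100 gives 0.62 : 7.35 : 35.09 : 83.77 : 100.00 : 47.75.

0.62 : 7.35 : 35.09 : 83.77 : 100.00 : 47.75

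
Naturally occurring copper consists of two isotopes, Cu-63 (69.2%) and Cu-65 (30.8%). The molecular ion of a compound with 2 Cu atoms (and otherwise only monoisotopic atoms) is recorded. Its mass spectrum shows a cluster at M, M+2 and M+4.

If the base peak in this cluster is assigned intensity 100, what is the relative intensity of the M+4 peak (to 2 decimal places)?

19.81

Binomial terms of (0.692 + 0.308)^2: M 0.4789, M+2 0.4263, M+4 0.0949 → M is the base peak.
P(M) = C(2,0) × 0.692^2 × 0.308^0 = 1 × 0.478864 × 1.0000 = 0.478864 (base)
P(M+4) = C(2,2) × 0.692^0 × 0.308^2 = 1 × 1.0000 × 0.094864 = 0.094864
Relative intensity = 0.094864 / 0.478864 × 100 = 19.81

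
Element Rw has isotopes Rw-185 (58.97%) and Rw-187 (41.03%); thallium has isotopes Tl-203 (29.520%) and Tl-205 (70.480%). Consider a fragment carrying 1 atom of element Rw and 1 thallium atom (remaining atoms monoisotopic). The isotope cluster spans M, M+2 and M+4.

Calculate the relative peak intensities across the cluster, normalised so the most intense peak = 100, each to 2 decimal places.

Element Rw pattern (n=1): 0.5897 : 0.4103
Thallium pattern (n=1): 0.2952 : 0.7048
Convolve the two distributions (both contribute in 2-u steps):
  M: 0.5897×0.2952 = 0.174079
  M+2: 0.5897×0.7048 + 0.4103×0.2952 = 0.536741
  M+4: 0.4103×0.7048 = 0.289179
Scale to base peak (0.536741) = 100: 32.43 : 100.00 : 53.88

32.43 : 100.00 : 53.88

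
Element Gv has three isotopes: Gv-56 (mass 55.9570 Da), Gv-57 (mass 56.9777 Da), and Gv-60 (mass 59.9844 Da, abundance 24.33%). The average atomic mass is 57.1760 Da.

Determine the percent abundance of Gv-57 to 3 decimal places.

The remaining 75.67% is split between Gv-56 (fraction x) and Gv-57 (fraction 0.7567 − x).
Substituting: 55.9570x + 56.9777(0.7567 − x) = 42.58179548
(55.9570 − 56.9777)x = -0.53323011  ⇒  x = 0.52242, y = 0.23428
Gv-56: 52.242%, Gv-57: 23.428%.

23.428%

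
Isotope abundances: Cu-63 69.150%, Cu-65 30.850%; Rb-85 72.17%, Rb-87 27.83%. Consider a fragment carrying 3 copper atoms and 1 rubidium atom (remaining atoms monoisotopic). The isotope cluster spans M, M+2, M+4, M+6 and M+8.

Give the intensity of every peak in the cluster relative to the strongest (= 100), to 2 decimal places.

Copper pattern (n=3): 0.33065611 : 0.44254842 : 0.19743483 : 0.02936064
Rubidium pattern (n=1): 0.7217 : 0.2783
Convolve the two distributions (both contribute in 2-u steps):
  M: 0.33065611×0.7217 = 0.238635
  M+2: 0.33065611×0.2783 + 0.44254842×0.7217 = 0.411409
  M+4: 0.44254842×0.2783 + 0.19743483×0.7217 = 0.265650
  M+6: 0.19743483×0.2783 + 0.02936064×0.7217 = 0.076136
  M+8: 0.02936064×0.2783 = 0.008171
Scale to base peak (0.411409) = 100: 58.00 : 100.00 : 64.57 : 18.51 : 1.99

58.00 : 100.00 : 64.57 : 18.51 : 1.99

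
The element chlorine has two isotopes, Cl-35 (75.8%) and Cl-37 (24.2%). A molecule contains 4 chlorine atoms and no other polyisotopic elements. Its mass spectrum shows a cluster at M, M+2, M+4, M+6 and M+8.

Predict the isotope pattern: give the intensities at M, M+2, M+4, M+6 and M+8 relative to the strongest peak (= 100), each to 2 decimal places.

78.31 : 100.00 : 47.89 : 10.19 : 0.81

Expanding (0.758 + 0.242)^4:
P(M) = 0.758^4 = 0.330124
P(M+2) = 4 × 0.758^3 × 0.242^1 = 0.421583
P(M+4) = 6 × 0.758^2 × 0.242^2 = 0.201893
P(M+6) = 4 × 0.758^1 × 0.242^3 = 0.042971
P(M+8) = 0.242^4 = 0.003430
The M+2 peak is largest (0.421583); scaling to 100 gives 78.31 : 100.00 : 47.89 : 10.19 : 0.81.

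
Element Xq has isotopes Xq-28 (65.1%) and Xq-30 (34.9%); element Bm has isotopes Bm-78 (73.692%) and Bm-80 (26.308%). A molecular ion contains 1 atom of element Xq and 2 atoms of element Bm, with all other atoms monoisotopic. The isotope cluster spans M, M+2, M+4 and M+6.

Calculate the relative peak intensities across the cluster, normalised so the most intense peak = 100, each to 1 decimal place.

Element Xq pattern (n=1): 0.6510 : 0.3490
Element Bm pattern (n=2): 0.54305109 : 0.38773783 : 0.06921109
Convolve the two distributions (both contribute in 2-u steps):
  M: 0.6510×0.54305109 = 0.353526
  M+2: 0.6510×0.38773783 + 0.3490×0.54305109 = 0.441942
  M+4: 0.6510×0.06921109 + 0.3490×0.38773783 = 0.180377
  M+6: 0.3490×0.06921109 = 0.024155
Scale to base peak (0.441942) = 100: 80.0 : 100.0 : 40.8 : 5.5

80.0 : 100.0 : 40.8 : 5.5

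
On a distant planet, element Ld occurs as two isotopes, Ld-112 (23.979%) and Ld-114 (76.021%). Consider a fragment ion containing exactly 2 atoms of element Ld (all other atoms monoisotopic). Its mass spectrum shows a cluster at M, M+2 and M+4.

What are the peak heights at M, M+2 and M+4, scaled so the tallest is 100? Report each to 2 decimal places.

9.95 : 63.09 : 100.00

Expanding (0.23979 + 0.76021)^2:
P(M) = 0.23979^2 = 0.057499
P(M+2) = 2 × 0.23979^1 × 0.76021^1 = 0.364582
P(M+4) = 0.76021^2 = 0.577919
The M+4 peak is largest (0.577919); scaling to 100 gives 9.95 : 63.09 : 100.00.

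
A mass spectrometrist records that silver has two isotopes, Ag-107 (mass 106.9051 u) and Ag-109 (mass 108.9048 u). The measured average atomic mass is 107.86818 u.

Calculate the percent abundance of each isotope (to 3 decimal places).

Ag-107: 51.839%, Ag-109: 48.161%

Let x be the fractional abundance of Ag-107; then Ag-109 has abundance 1 − x.
106.9051·x + 108.9048·(1 − x) = 107.86818
(106.9051 − 108.9048)·x = 107.86818 − 108.9048
x = -1.03662 / -1.9997 = 0.51839 → 51.839% Ag-107, 48.161% Ag-109.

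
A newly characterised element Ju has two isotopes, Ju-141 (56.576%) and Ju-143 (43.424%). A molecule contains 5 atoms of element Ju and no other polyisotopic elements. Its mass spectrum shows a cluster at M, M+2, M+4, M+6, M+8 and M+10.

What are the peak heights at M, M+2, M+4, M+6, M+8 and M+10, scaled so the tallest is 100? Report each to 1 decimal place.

17.0 : 65.1 : 100.0 : 76.8 : 29.5 : 4.5

Each Ju atom is independently Ju-141 (p = 0.56576) or Ju-143 (q = 0.43424); the cluster is the binomial expansion (p + q)^5.
P(M) = 0.56576^5 = 0.057964
P(M+2) = 5 × 0.56576^4 × 0.43424^1 = 0.222448
P(M+4) = 10 × 0.56576^3 × 0.43424^2 = 0.341473
P(M+6) = 10 × 0.56576^2 × 0.43424^3 = 0.262092
P(M+8) = 5 × 0.56576^1 × 0.43424^4 = 0.100582
P(M+10) = 0.43424^5 = 0.015440
The M+4 peak is largest (0.341473); scaling to 100 gives 17.0 : 65.1 : 100.0 : 76.8 : 29.5 : 4.5.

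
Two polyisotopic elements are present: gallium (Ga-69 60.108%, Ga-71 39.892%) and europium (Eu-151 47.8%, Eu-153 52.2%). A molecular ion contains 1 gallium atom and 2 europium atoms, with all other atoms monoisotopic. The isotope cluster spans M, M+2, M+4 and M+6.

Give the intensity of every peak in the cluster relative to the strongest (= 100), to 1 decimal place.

Gallium pattern (n=1): 0.60108 : 0.39892
Europium pattern (n=2): 0.228484 : 0.499032 : 0.272484
Convolve the two distributions (both contribute in 2-u steps):
  M: 0.60108×0.228484 = 0.137337
  M+2: 0.60108×0.499032 + 0.39892×0.228484 = 0.391105
  M+4: 0.60108×0.272484 + 0.39892×0.499032 = 0.362859
  M+6: 0.39892×0.272484 = 0.108699
Scale to base peak (0.391105) = 100: 35.1 : 100.0 : 92.8 : 27.8

35.1 : 100.0 : 92.8 : 27.8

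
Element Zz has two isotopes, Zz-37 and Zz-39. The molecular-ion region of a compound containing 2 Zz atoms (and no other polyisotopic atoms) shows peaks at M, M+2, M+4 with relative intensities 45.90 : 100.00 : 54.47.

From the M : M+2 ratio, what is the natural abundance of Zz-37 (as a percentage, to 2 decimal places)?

47.86%

If p is the fraction of Zz that is Zz-37, then I(M+2)/I(M) = [C(2,1)·p^1·(1−p)] / p^2 = 2·(1−p)/p = 100.00/45.90 = 2.1786
(1−p)/p = 2.1786/2 = 1.0893  ⇒  p = 1/(1 + 1.0893) = 0.4786
Zz-37: 47.86%, Zz-39: 52.14%.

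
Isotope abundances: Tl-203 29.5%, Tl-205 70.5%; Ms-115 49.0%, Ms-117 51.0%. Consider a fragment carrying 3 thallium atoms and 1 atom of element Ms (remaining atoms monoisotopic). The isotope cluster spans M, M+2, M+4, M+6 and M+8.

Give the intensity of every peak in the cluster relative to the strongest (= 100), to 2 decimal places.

Thallium pattern (n=3): 0.02567237 : 0.18405787 : 0.43986713 : 0.35040263
Element Ms pattern (n=1): 0.4900 : 0.5100
Convolve the two distributions (both contribute in 2-u steps):
  M: 0.02567237×0.4900 = 0.012579
  M+2: 0.02567237×0.5100 + 0.18405787×0.4900 = 0.103281
  M+4: 0.18405787×0.5100 + 0.43986713×0.4900 = 0.309404
  M+6: 0.43986713×0.5100 + 0.35040263×0.4900 = 0.396030
  M+8: 0.35040263×0.5100 = 0.178705
Scale to base peak (0.396030) = 100: 3.18 : 26.08 : 78.13 : 100.00 : 45.12

3.18 : 26.08 : 78.13 : 100.00 : 45.12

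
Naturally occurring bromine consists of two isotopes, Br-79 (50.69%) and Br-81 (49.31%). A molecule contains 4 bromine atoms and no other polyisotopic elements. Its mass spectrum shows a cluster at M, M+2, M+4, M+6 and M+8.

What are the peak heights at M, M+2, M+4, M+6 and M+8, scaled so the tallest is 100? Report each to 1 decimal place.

17.6 : 68.5 : 100.0 : 64.9 : 15.8

Each Br atom is independently Br-79 (p = 0.5069) or Br-81 (q = 0.4931); the cluster is the binomial expansion (p + q)^4.
P(M) = 0.5069^4 = 0.066022
P(M+2) = 4 × 0.5069^3 × 0.4931^1 = 0.256899
P(M+4) = 6 × 0.5069^2 × 0.4931^2 = 0.374857
P(M+6) = 4 × 0.5069^1 × 0.4931^3 = 0.243101
P(M+8) = 0.4931^4 = 0.059121
The M+4 peak is largest (0.374857); scaling to 100 gives 17.6 : 68.5 : 100.0 : 64.9 : 15.8.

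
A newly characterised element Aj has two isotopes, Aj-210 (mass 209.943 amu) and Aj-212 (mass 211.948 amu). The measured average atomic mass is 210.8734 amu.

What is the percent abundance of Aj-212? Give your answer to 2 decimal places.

Let x be the fractional abundance of Aj-210; then Aj-212 has abundance 1 − x.
209.943·x + 211.948·(1 − x) = 210.8734
(209.943 − 211.948)·x = 210.8734 − 211.948
x = -1.0746 / -2.005 = 0.53596 → 53.60% Aj-210, 46.40% Aj-212.

46.40%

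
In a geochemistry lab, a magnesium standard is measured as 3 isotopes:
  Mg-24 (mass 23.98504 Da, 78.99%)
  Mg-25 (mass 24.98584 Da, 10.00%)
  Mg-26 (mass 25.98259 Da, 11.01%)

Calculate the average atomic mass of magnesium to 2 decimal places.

24.31 Da

Weight each isotope mass by its fractional abundance: 0.7899 × 23.98504 + 0.1000 × 24.98584 + 0.1101 × 25.98259
= 18.945783 + 2.498584 + 2.860683 = 24.305050 Da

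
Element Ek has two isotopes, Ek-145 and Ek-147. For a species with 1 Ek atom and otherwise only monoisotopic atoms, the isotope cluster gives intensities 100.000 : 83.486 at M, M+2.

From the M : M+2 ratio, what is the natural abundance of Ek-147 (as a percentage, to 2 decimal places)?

If p is the fraction of Ek that is Ek-145, then I(M+2)/I(M) = [C(1,1)·p^0·(1−p)] / p^1 = 1·(1−p)/p = 83.486/100.000 = 0.8349
(1−p)/p = 0.8349/1 = 0.8349  ⇒  p = 1/(1 + 0.8349) = 0.5450
Ek-145: 54.50%, Ek-147: 45.50%.

45.50%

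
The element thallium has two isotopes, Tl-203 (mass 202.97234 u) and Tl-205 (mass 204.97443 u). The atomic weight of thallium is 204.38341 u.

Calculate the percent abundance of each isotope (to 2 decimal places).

Tl-203: 29.52%, Tl-205: 70.48%

Writing the weighted mean with unknown fraction x of Tl-203:
202.97234·x + 204.97443·(1 − x) = 204.38341
(202.97234 − 204.97443)·x = 204.38341 − 204.97443
x = -0.59102 / -2.00209 = 0.29520 → 29.52% Tl-203, 70.48% Tl-205.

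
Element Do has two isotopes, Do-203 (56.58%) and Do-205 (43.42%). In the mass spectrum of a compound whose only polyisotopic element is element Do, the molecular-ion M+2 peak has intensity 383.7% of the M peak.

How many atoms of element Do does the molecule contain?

5

For n independent Do atoms, I(M+2)/I(M) = n · (abundance Do-205) / (abundance Do-203) = n · 0.4342/0.5658.
n = 3.837 × 0.5658/0.4342 = 5.00 ≈ 5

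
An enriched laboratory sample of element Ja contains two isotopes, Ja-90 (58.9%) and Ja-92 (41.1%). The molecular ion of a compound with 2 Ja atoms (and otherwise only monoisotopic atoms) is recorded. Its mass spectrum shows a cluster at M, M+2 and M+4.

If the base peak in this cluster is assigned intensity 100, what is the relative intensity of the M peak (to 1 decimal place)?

71.7

(0.589 + 0.411)^2 gives M 0.3469, M+2 0.4842, M+4 0.1689; the largest is M+2.
P(M+2) = C(2,1) × 0.589^1 × 0.411^1 = 2 × 0.5890 × 0.4110 = 0.484158 (base)
P(M) = C(2,0) × 0.589^2 × 0.411^0 = 1 × 0.346921 × 1.0000 = 0.346921
Relative intensity = 0.346921 / 0.484158 × 100 = 71.7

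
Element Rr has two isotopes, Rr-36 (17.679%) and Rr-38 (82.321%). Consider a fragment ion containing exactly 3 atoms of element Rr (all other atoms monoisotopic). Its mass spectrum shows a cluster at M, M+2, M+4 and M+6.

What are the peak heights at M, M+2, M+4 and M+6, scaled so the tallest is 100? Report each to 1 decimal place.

1.0 : 13.8 : 64.4 : 100.0

Each Rr atom is independently Rr-36 (p = 0.17679) or Rr-38 (q = 0.82321); the cluster is the binomial expansion (p + q)^3.
P(M) = 0.17679^3 = 0.005526
P(M+2) = 3 × 0.17679^2 × 0.82321^1 = 0.077188
P(M+4) = 3 × 0.17679^1 × 0.82321^2 = 0.359418
P(M+6) = 0.82321^3 = 0.557869
The M+6 peak is largest (0.557869); scaling to 100 gives 1.0 : 13.8 : 64.4 : 100.0.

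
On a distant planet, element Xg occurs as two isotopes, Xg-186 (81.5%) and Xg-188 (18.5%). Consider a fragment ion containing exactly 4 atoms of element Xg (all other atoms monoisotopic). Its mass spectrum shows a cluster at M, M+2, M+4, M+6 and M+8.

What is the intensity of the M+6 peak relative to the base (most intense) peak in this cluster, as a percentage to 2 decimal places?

4.68%

Term probabilities: M 0.4412, M+2 0.4006, M+4 0.1364, M+6 0.0206, M+8 0.0012. Base peak = M.
P(M) = C(4,0) × 0.815^4 × 0.185^0 = 1 × 0.44119485 × 1.0000 = 0.441195 (base)
P(M+6) = C(4,3) × 0.815^1 × 0.185^3 = 4 × 0.8150 × 0.00633163 = 0.020641
Relative intensity = 0.020641 / 0.441195 × 100 = 4.68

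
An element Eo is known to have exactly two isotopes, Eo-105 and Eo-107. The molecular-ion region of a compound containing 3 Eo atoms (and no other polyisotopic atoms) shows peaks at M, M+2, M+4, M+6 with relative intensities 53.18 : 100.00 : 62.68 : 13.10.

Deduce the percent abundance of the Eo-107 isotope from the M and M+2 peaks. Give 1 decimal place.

If p is the fraction of Eo that is Eo-105, then I(M+2)/I(M) = [C(3,1)·p^2·(1−p)] / p^3 = 3·(1−p)/p = 100.00/53.18 = 1.8804
(1−p)/p = 1.8804/3 = 0.6268  ⇒  p = 1/(1 + 0.6268) = 0.6147
Eo-105: 61.5%, Eo-107: 38.5%.

38.5%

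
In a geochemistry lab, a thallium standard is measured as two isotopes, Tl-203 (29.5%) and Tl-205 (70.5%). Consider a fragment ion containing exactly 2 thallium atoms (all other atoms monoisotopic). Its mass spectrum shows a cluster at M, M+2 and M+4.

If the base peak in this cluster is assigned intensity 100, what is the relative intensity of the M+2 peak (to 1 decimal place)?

83.7

(0.295 + 0.705)^2 gives M 0.0870, M+2 0.4160, M+4 0.4970; the largest is M+4.
P(M+4) = C(2,2) × 0.295^0 × 0.705^2 = 1 × 1.0000 × 0.497025 = 0.497025 (base)
P(M+2) = C(2,1) × 0.295^1 × 0.705^1 = 2 × 0.2950 × 0.7050 = 0.415950
Relative intensity = 0.415950 / 0.497025 × 100 = 83.7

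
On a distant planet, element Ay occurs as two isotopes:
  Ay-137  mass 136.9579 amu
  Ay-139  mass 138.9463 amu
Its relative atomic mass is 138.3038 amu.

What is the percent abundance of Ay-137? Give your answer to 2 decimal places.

Let x be the fractional abundance of Ay-137; then Ay-139 has abundance 1 − x.
136.9579·x + 138.9463·(1 − x) = 138.3038
(136.9579 − 138.9463)·x = 138.3038 − 138.9463
x = -0.6425 / -1.9884 = 0.32312 → 32.31% Ay-137, 67.69% Ay-139.

32.31%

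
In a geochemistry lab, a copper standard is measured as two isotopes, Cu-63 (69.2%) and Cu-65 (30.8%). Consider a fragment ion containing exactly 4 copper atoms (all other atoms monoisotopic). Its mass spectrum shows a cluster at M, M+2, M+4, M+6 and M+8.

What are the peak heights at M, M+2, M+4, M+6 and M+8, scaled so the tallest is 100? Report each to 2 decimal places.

Each Cu atom is independently Cu-63 (p = 0.692) or Cu-65 (q = 0.308); the cluster is the binomial expansion (p + q)^4.
P(M) = 0.692^4 = 0.229311
P(M+2) = 4 × 0.692^3 × 0.308^1 = 0.408253
P(M+4) = 6 × 0.692^2 × 0.308^2 = 0.272562
P(M+6) = 4 × 0.692^1 × 0.308^3 = 0.080876
P(M+8) = 0.308^4 = 0.008999
The M+2 peak is largest (0.408253); scaling to 100 gives 56.17 : 100.00 : 66.76 : 19.81 : 2.20.

56.17 : 100.00 : 66.76 : 19.81 : 2.20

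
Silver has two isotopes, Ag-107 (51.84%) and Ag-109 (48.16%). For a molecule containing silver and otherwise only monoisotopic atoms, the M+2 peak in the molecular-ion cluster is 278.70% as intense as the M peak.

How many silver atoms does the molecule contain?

3

With n Ag atoms, P(M+2)/P(M) = C(n,1)·p^(n−1)q / p^n = n·q/p = n · 0.4816/0.5184.
n = 2.7870 × 0.5184/0.4816 = 3.00 ≈ 3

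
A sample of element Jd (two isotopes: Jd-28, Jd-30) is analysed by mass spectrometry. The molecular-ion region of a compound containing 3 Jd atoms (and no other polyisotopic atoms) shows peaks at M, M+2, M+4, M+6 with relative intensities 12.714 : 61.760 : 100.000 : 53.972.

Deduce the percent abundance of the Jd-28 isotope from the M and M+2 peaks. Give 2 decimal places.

38.18%

If p is the fraction of Jd that is Jd-28, then I(M+2)/I(M) = [C(3,1)·p^2·(1−p)] / p^3 = 3·(1−p)/p = 61.760/12.714 = 4.8576
(1−p)/p = 4.8576/3 = 1.6192  ⇒  p = 1/(1 + 1.6192) = 0.3818
Jd-28: 38.18%, Jd-30: 61.82%.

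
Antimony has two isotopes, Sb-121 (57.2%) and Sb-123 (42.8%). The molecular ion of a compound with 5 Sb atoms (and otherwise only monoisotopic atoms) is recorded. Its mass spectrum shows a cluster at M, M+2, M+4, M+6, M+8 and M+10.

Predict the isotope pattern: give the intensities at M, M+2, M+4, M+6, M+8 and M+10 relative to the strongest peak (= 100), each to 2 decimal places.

17.86 : 66.82 : 100.00 : 74.83 : 27.99 : 4.19

The 5 Sb atoms are independent, so intensities follow the terms of (0.572 + 0.428)^5.
P(M) = 0.572^5 = 0.061232
P(M+2) = 5 × 0.572^4 × 0.428^1 = 0.229086
P(M+4) = 10 × 0.572^3 × 0.428^2 = 0.342827
P(M+6) = 10 × 0.572^2 × 0.428^3 = 0.256521
P(M+8) = 5 × 0.572^1 × 0.428^4 = 0.095971
P(M+10) = 0.428^5 = 0.014362
The M+4 peak is largest (0.342827); scaling to 100 gives 17.86 : 66.82 : 100.00 : 74.83 : 27.99 : 4.19.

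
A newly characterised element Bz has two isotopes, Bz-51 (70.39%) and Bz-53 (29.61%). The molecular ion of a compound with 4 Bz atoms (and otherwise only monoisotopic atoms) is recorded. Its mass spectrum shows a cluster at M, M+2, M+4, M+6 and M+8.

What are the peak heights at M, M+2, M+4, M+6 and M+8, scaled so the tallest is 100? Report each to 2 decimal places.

Expanding (0.7039 + 0.2961)^4:
P(M) = 0.7039^4 = 0.245496
P(M+2) = 4 × 0.7039^3 × 0.2961^1 = 0.413077
P(M+4) = 6 × 0.7039^2 × 0.2961^2 = 0.260645
P(M+6) = 4 × 0.7039^1 × 0.2961^3 = 0.073095
P(M+8) = 0.2961^4 = 0.007687
The M+2 peak is largest (0.413077); scaling to 100 gives 59.43 : 100.00 : 63.10 : 17.70 : 1.86.

59.43 : 100.00 : 63.10 : 17.70 : 1.86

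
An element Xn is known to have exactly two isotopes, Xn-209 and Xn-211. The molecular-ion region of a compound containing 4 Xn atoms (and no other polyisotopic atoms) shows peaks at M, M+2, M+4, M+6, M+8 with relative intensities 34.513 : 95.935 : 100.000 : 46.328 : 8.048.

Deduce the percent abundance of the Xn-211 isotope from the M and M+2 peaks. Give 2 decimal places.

Let p = fractional abundance of Xn-209. I(M+2)/I(M) = [C(4,1)·p^3·(1−p)] / p^4 = 4·(1−p)/p = 95.935/34.513 = 2.7797
(1−p)/p = 2.7797/4 = 0.6949  ⇒  p = 1/(1 + 0.6949) = 0.5900
Xn-209: 59.00%, Xn-211: 41.00%.

41.00%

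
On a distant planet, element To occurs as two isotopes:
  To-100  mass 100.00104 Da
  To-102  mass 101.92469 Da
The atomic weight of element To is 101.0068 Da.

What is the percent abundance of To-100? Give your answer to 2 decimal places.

47.72%

Let x be the fractional abundance of To-100; then To-102 has abundance 1 − x.
100.00104·x + 101.92469·(1 − x) = 101.0068
(100.00104 − 101.92469)·x = 101.0068 − 101.92469
x = -0.91789 / -1.92365 = 0.47716 → 47.72% To-100, 52.28% To-102.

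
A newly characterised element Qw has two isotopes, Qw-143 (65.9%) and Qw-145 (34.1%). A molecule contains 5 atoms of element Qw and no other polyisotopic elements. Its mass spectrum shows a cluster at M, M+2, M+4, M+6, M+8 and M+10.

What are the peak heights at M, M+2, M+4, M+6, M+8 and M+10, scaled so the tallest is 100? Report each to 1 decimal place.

37.3 : 96.6 : 100.0 : 51.7 : 13.4 : 1.4

Each Qw atom is independently Qw-143 (p = 0.659) or Qw-145 (q = 0.341); the cluster is the binomial expansion (p + q)^5.
P(M) = 0.659^5 = 0.124287
P(M+2) = 5 × 0.659^4 × 0.341^1 = 0.321563
P(M+4) = 10 × 0.659^3 × 0.341^2 = 0.332786
P(M+6) = 10 × 0.659^2 × 0.341^3 = 0.172200
P(M+8) = 5 × 0.659^1 × 0.341^4 = 0.044553
P(M+10) = 0.341^5 = 0.004611
The M+4 peak is largest (0.332786); scaling to 100 gives 37.3 : 96.6 : 100.0 : 51.7 : 13.4 : 1.4.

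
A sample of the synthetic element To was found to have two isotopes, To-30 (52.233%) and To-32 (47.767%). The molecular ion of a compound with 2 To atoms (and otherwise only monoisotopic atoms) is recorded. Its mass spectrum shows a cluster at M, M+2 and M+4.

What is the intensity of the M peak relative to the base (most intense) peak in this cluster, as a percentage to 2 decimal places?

54.67%

Term probabilities: M 0.2728, M+2 0.4990, M+4 0.2282. Base peak = M+2.
P(M+2) = C(2,1) × 0.52233^1 × 0.47767^1 = 2 × 0.52233 × 0.47767 = 0.499003 (base)
P(M) = C(2,0) × 0.52233^2 × 0.47767^0 = 1 × 0.27282863 × 1.0000 = 0.272829
Relative intensity = 0.272829 / 0.499003 × 100 = 54.67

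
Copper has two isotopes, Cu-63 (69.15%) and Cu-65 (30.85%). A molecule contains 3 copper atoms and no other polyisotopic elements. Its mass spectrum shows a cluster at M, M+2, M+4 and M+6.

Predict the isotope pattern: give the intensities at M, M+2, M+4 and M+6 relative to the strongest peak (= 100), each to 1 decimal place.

Expanding (0.6915 + 0.3085)^3:
P(M) = 0.6915^3 = 0.330656
P(M+2) = 3 × 0.6915^2 × 0.3085^1 = 0.442548
P(M+4) = 3 × 0.6915^1 × 0.3085^2 = 0.197435
P(M+6) = 0.3085^3 = 0.029361
The M+2 peak is largest (0.442548); scaling to 100 gives 74.7 : 100.0 : 44.6 : 6.6.

74.7 : 100.0 : 44.6 : 6.6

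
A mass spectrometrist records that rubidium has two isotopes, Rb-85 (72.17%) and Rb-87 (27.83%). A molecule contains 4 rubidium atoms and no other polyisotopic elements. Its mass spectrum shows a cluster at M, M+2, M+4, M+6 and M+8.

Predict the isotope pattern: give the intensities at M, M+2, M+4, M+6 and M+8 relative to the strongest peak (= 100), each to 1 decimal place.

64.8 : 100.0 : 57.8 : 14.9 : 1.4

Expanding (0.7217 + 0.2783)^4:
P(M) = 0.7217^4 = 0.271286
P(M+2) = 4 × 0.7217^3 × 0.2783^1 = 0.418450
P(M+4) = 6 × 0.7217^2 × 0.2783^2 = 0.242042
P(M+6) = 4 × 0.7217^1 × 0.2783^3 = 0.062224
P(M+8) = 0.2783^4 = 0.005999
The M+2 peak is largest (0.418450); scaling to 100 gives 64.8 : 100.0 : 57.8 : 14.9 : 1.4.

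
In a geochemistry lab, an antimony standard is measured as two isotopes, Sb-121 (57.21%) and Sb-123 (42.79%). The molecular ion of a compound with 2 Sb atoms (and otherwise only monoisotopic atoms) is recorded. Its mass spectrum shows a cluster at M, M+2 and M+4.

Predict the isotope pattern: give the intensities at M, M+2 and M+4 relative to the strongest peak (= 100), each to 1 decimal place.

Expanding (0.5721 + 0.4279)^2:
P(M) = 0.5721^2 = 0.327298
P(M+2) = 2 × 0.5721^1 × 0.4279^1 = 0.489603
P(M+4) = 0.4279^2 = 0.183098
The M+2 peak is largest (0.489603); scaling to 100 gives 66.8 : 100.0 : 37.4.

66.8 : 100.0 : 37.4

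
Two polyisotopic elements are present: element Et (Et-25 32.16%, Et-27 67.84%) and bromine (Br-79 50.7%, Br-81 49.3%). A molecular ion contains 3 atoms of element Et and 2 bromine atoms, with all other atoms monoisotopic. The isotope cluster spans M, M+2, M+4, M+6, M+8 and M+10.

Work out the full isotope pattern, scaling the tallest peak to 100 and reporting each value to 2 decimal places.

2.42 : 20.02 : 64.36 : 100.00 : 74.71 : 21.47

Element Et pattern (n=3): 0.03326198 : 0.21049373 : 0.44402659 : 0.3122177
Bromine pattern (n=2): 0.257049 : 0.499902 : 0.243049
Convolve the two distributions (both contribute in 2-u steps):
  M: 0.03326198×0.257049 = 0.008550
  M+2: 0.03326198×0.499902 + 0.21049373×0.257049 = 0.070735
  M+4: 0.03326198×0.243049 + 0.21049373×0.499902 + 0.44402659×0.257049 = 0.227447
  M+6: 0.21049373×0.243049 + 0.44402659×0.499902 + 0.3122177×0.257049 = 0.353385
  M+8: 0.44402659×0.243049 + 0.3122177×0.499902 = 0.263998
  M+10: 0.3122177×0.243049 = 0.075884
Scale to base peak (0.353385) = 100: 2.42 : 20.02 : 64.36 : 100.00 : 74.71 : 21.47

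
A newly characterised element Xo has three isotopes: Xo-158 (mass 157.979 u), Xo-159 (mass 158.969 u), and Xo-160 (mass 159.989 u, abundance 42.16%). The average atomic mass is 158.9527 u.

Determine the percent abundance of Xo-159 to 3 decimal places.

The remaining 57.84% is split between Xo-158 (fraction x) and Xo-159 (fraction 0.5784 − x).
Substituting: 157.979x + 158.969(0.5784 − x) = 91.5013376
(157.979 − 158.969)x = -0.446332  ⇒  x = 0.45084, y = 0.12756
Xo-158: 45.084%, Xo-159: 12.756%.

12.756%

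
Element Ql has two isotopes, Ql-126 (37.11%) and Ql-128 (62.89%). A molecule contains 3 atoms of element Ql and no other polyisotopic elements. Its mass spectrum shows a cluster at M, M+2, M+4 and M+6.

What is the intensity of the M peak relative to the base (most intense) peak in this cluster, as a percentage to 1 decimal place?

(0.3711 + 0.6289)^3 gives M 0.0511, M+2 0.2598, M+4 0.4403, M+6 0.2487; the largest is M+4.
P(M+4) = C(3,2) × 0.3711^1 × 0.6289^2 = 3 × 0.3711 × 0.39551521 = 0.440327 (base)
P(M) = C(3,0) × 0.3711^3 × 0.6289^0 = 1 × 0.05110611 × 1.0000 = 0.051106
Relative intensity = 0.051106 / 0.440327 × 100 = 11.6

11.6%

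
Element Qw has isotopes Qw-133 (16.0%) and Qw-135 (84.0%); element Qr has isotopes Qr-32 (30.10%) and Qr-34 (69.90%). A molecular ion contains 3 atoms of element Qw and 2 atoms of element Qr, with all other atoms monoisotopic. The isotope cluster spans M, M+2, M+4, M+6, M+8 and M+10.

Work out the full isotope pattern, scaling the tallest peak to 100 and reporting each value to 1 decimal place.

Element Qw pattern (n=3): 0.004096 : 0.064512 : 0.338688 : 0.592704
Element Qr pattern (n=2): 0.090601 : 0.420798 : 0.488601
Convolve the two distributions (both contribute in 2-u steps):
  M: 0.004096×0.090601 = 0.000371
  M+2: 0.004096×0.420798 + 0.064512×0.090601 = 0.007568
  M+4: 0.004096×0.488601 + 0.064512×0.420798 + 0.338688×0.090601 = 0.059833
  M+6: 0.064512×0.488601 + 0.338688×0.420798 + 0.592704×0.090601 = 0.227739
  M+8: 0.338688×0.488601 + 0.592704×0.420798 = 0.414892
  M+10: 0.592704×0.488601 = 0.289596
Scale to base peak (0.414892) = 100: 0.1 : 1.8 : 14.4 : 54.9 : 100.0 : 69.8

0.1 : 1.8 : 14.4 : 54.9 : 100.0 : 69.8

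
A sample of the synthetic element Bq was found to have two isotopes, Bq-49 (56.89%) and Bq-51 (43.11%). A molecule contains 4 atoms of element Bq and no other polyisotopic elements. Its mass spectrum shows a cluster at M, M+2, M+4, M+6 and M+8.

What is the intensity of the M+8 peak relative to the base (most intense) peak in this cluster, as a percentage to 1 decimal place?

Binomial terms of (0.5689 + 0.4311)^4: M 0.1047, M+2 0.3175, M+4 0.3609, M+6 0.1823, M+8 0.0345 → M+4 is the base peak.
P(M+4) = C(4,2) × 0.5689^2 × 0.4311^2 = 6 × 0.32364721 × 0.18584721 = 0.360894 (base)
P(M+8) = C(4,4) × 0.5689^0 × 0.4311^4 = 1 × 1.0000 × 0.03453919 = 0.034539
Relative intensity = 0.034539 / 0.360894 × 100 = 9.6

9.6%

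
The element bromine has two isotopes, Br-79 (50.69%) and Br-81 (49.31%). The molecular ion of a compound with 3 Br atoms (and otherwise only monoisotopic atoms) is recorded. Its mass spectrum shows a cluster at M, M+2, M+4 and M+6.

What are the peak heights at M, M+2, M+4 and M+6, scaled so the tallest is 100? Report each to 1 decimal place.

Each Br atom is independently Br-79 (p = 0.5069) or Br-81 (q = 0.4931); the cluster is the binomial expansion (p + q)^3.
P(M) = 0.5069^3 = 0.130247
P(M+2) = 3 × 0.5069^2 × 0.4931^1 = 0.380103
P(M+4) = 3 × 0.5069^1 × 0.4931^2 = 0.369755
P(M+6) = 0.4931^3 = 0.119896
The M+2 peak is largest (0.380103); scaling to 100 gives 34.3 : 100.0 : 97.3 : 31.5.

34.3 : 100.0 : 97.3 : 31.5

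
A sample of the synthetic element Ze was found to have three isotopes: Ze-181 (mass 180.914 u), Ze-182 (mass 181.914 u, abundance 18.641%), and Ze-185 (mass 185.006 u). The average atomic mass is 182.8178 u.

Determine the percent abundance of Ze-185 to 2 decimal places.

41.97%

The remaining 81.359% is split between Ze-181 (fraction x) and Ze-185 (fraction 0.81359 − x).
Substituting: 180.914x + 185.006(0.81359 − x) = 148.90721126
(180.914 − 185.006)x = -1.61182028  ⇒  x = 0.39390, y = 0.41969
Ze-181: 39.39%, Ze-185: 41.97%.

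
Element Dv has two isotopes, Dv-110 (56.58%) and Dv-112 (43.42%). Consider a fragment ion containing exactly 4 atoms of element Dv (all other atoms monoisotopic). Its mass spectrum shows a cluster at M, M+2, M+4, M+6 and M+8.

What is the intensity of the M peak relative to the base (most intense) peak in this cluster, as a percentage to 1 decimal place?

Binomial terms of (0.5658 + 0.4342)^4: M 0.1025, M+2 0.3146, M+4 0.3621, M+6 0.1853, M+8 0.0355 → M+4 is the base peak.
P(M+4) = C(4,2) × 0.5658^2 × 0.4342^2 = 6 × 0.32012964 × 0.18852964 = 0.362124 (base)
P(M) = C(4,0) × 0.5658^4 × 0.4342^0 = 1 × 0.10248299 × 1.0000 = 0.102483
Relative intensity = 0.102483 / 0.362124 × 100 = 28.3

28.3%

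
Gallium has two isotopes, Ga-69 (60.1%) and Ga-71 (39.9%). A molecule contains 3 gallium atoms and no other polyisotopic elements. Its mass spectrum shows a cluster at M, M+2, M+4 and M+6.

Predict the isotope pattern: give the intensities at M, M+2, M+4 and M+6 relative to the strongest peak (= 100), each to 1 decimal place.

50.2 : 100.0 : 66.4 : 14.7

The 3 Ga atoms are independent, so intensities follow the terms of (0.601 + 0.399)^3.
P(M) = 0.601^3 = 0.217082
P(M+2) = 3 × 0.601^2 × 0.399^1 = 0.432358
P(M+4) = 3 × 0.601^1 × 0.399^2 = 0.287039
P(M+6) = 0.399^3 = 0.063521
The M+2 peak is largest (0.432358); scaling to 100 gives 50.2 : 100.0 : 66.4 : 14.7.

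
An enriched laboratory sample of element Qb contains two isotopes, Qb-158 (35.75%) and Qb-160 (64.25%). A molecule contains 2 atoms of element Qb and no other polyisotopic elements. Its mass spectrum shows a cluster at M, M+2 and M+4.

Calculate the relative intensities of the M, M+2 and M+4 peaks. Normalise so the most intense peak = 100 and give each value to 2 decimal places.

Expanding (0.3575 + 0.6425)^2:
P(M) = 0.3575^2 = 0.127806
P(M+2) = 2 × 0.3575^1 × 0.6425^1 = 0.459388
P(M+4) = 0.6425^2 = 0.412806
The M+2 peak is largest (0.459388); scaling to 100 gives 27.82 : 100.00 : 89.86.

27.82 : 100.00 : 89.86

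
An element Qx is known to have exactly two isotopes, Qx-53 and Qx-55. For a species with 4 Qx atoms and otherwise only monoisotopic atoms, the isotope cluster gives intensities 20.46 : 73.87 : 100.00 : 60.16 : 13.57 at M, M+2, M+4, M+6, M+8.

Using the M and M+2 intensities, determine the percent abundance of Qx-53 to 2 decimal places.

52.56%

Write p for the Qx-53 fraction. I(M+2)/I(M) = [C(4,1)·p^3·(1−p)] / p^4 = 4·(1−p)/p = 73.87/20.46 = 3.6105
(1−p)/p = 3.6105/4 = 0.9026  ⇒  p = 1/(1 + 0.9026) = 0.5256
Qx-53: 52.56%, Qx-55: 47.44%.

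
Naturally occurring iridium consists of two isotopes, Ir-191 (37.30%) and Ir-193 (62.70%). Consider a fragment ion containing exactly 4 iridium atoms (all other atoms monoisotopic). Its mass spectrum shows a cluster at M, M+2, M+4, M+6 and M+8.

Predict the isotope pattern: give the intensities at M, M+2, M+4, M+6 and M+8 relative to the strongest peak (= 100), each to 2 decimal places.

The 4 Ir atoms are independent, so intensities follow the terms of (0.3730 + 0.6270)^4.
P(M) = 0.3730^4 = 0.019357
P(M+2) = 4 × 0.3730^3 × 0.6270^1 = 0.130153
P(M+4) = 6 × 0.3730^2 × 0.6270^2 = 0.328174
P(M+6) = 4 × 0.3730^1 × 0.6270^3 = 0.367766
P(M+8) = 0.6270^4 = 0.154550
The M+6 peak is largest (0.367766); scaling to 100 gives 5.26 : 35.39 : 89.23 : 100.00 : 42.02.

5.26 : 35.39 : 89.23 : 100.00 : 42.02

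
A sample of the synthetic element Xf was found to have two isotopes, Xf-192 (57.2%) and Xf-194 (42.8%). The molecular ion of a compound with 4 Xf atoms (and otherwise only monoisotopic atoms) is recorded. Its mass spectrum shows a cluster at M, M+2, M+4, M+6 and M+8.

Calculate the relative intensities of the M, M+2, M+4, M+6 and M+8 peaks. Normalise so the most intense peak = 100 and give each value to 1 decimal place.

Expanding (0.572 + 0.428)^4:
P(M) = 0.572^4 = 0.107049
P(M+2) = 4 × 0.572^3 × 0.428^1 = 0.320400
P(M+4) = 6 × 0.572^2 × 0.428^2 = 0.359609
P(M+6) = 4 × 0.572^1 × 0.428^3 = 0.179385
P(M+8) = 0.428^4 = 0.033556
The M+4 peak is largest (0.359609); scaling to 100 gives 29.8 : 89.1 : 100.0 : 49.9 : 9.3.

29.8 : 89.1 : 100.0 : 49.9 : 9.3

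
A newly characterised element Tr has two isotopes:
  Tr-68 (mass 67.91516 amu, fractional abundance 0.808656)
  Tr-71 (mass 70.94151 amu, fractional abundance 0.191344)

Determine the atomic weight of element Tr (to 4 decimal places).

68.4942 amu

Ar = Σ fᵢ·mᵢ = 0.808656 × 67.91516 + 0.191344 × 70.94151
= 54.920002 + 13.574232 = 68.494234 amu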